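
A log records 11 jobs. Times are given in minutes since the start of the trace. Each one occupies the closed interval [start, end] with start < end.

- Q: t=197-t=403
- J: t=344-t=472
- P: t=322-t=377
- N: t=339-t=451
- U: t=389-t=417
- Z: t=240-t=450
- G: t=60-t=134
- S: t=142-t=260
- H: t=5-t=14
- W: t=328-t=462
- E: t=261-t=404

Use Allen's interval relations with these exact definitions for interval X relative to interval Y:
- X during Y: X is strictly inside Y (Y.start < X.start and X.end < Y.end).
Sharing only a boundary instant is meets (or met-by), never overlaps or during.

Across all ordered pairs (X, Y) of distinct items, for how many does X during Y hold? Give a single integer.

9

Checking all 110 ordered pairs for relation 'during'; matching pairs in alphabetical order:
(E, Z): E during Z ✓
(N, W): N during W ✓
(P, E): P during E ✓
(P, Q): P during Q ✓
(P, Z): P during Z ✓
(U, J): U during J ✓
(U, N): U during N ✓
(U, W): U during W ✓
(U, Z): U during Z ✓
Count: 9.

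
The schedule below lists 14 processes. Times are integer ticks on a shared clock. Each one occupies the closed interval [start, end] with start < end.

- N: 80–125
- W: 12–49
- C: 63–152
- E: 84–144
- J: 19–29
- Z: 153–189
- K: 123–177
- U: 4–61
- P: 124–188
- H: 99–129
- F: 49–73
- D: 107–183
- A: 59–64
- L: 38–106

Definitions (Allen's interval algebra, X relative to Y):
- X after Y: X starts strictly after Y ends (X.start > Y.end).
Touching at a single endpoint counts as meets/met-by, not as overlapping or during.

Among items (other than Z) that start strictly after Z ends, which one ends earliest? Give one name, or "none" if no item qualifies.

Target Z = [153, 189].
A [59, 64] → before → excluded.
C [63, 152] → before → excluded.
D [107, 183] → overlaps → excluded.
E [84, 144] → before → excluded.
F [49, 73] → before → excluded.
H [99, 129] → before → excluded.
J [19, 29] → before → excluded.
K [123, 177] → overlaps → excluded.
L [38, 106] → before → excluded.
N [80, 125] → before → excluded.
P [124, 188] → overlaps → excluded.
U [4, 61] → before → excluded.
W [12, 49] → before → excluded.
No candidates → none.

none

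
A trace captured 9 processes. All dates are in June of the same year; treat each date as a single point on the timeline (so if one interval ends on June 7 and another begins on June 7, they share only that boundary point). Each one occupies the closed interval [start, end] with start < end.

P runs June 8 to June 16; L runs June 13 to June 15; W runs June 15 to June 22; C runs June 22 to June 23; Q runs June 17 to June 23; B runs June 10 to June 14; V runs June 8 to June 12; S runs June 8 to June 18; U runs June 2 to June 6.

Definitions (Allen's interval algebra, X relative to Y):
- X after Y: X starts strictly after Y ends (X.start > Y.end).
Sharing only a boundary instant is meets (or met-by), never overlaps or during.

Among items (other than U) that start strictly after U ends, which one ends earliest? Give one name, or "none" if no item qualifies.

V

Target U = [June 2, June 6].
B [June 10, June 14] → after → candidate.
C [June 22, June 23] → after → candidate.
L [June 13, June 15] → after → candidate.
P [June 8, June 16] → after → candidate.
Q [June 17, June 23] → after → candidate.
S [June 8, June 18] → after → candidate.
V [June 8, June 12] → after → candidate.
W [June 15, June 22] → after → candidate.
Among candidates, earliest end is June 12 → V.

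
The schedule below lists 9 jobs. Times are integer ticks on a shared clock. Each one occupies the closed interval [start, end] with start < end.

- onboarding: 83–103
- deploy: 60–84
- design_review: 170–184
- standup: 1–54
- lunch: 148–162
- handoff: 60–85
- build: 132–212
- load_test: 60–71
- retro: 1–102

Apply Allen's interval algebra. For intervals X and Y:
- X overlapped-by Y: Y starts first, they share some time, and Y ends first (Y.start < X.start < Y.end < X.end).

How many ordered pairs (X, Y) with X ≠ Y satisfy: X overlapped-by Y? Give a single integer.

Checking all 72 ordered pairs for relation 'overlapped-by'; matching pairs in alphabetical order:
(onboarding, deploy): onboarding overlapped-by deploy ✓
(onboarding, handoff): onboarding overlapped-by handoff ✓
(onboarding, retro): onboarding overlapped-by retro ✓
Count: 3.

3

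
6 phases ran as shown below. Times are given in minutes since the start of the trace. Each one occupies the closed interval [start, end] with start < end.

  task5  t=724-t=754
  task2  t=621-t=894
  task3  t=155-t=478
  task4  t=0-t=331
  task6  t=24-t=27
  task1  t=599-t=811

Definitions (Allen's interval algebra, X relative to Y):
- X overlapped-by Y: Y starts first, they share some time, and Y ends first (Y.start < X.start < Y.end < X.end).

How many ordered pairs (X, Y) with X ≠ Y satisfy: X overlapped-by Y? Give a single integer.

Checking all 30 ordered pairs for relation 'overlapped-by'; matching pairs in alphabetical order:
(task2, task1): task2 overlapped-by task1 ✓
(task3, task4): task3 overlapped-by task4 ✓
Count: 2.

2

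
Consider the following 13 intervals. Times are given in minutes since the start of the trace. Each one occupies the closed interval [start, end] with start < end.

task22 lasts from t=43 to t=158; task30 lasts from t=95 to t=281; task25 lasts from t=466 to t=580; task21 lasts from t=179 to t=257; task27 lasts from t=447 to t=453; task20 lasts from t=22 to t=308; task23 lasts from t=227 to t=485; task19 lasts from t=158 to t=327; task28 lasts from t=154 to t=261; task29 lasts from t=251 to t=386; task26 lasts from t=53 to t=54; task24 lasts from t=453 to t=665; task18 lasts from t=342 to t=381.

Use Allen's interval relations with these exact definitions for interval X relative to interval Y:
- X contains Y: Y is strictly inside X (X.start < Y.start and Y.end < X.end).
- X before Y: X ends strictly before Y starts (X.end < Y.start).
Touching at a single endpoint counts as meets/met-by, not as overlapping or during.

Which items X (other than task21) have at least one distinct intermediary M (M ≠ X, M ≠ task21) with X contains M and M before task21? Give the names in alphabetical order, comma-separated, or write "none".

Target task21 = [t=179, t=257].
Intermediaries M with M before task21: task22, task26.
Via task22 — items with X contains task22: task20.
Via task26 — items with X contains task26: task20, task22.
Union: task20, task22.

task20, task22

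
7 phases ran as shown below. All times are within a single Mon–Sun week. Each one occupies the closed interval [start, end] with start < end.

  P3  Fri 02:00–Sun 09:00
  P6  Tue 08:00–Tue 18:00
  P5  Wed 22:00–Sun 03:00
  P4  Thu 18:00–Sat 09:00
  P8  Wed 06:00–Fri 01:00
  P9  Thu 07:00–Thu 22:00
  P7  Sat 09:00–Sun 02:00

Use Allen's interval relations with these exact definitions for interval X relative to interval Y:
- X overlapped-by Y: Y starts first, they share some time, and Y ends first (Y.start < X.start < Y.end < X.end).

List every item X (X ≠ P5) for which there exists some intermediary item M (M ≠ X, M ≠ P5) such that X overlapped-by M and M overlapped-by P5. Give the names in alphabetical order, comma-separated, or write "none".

Target P5 = [Wed 22:00, Sun 03:00].
Intermediaries M with M overlapped-by P5: P3.
Via P3 — items with X overlapped-by P3: none.
Union: none.

none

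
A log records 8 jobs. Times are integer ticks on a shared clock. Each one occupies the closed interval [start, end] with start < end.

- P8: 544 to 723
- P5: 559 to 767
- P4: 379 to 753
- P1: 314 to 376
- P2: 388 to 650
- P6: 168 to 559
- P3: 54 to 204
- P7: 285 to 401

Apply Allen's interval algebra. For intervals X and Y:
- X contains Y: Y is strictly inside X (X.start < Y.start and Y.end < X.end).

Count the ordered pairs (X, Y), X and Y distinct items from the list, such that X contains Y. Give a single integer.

Checking all 56 ordered pairs for relation 'contains'; matching pairs in alphabetical order:
(P4, P2): P4 contains P2 ✓
(P4, P8): P4 contains P8 ✓
(P6, P1): P6 contains P1 ✓
(P6, P7): P6 contains P7 ✓
(P7, P1): P7 contains P1 ✓
Count: 5.

5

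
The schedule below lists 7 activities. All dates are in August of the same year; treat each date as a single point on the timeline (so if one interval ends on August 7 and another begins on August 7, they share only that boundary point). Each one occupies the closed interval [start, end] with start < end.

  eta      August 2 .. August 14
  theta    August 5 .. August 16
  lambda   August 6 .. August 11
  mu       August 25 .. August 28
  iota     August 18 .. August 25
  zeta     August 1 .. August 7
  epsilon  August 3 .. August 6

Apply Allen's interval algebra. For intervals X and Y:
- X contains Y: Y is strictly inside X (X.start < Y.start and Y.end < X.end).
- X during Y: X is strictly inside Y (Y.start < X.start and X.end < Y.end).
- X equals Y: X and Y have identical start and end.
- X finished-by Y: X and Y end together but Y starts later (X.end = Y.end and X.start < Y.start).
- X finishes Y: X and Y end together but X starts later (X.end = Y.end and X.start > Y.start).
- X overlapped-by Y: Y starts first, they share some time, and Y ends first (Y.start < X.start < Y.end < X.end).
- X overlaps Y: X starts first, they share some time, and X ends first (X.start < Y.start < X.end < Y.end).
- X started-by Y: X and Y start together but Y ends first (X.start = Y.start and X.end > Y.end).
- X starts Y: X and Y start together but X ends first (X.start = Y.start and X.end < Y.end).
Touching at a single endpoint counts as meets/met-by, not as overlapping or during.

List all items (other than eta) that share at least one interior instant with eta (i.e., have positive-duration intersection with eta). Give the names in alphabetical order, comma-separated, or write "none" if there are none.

Target eta = [August 2, August 14].
epsilon [August 3, August 6] → during → yes.
iota [August 18, August 25] → after → no.
lambda [August 6, August 11] → during → yes.
mu [August 25, August 28] → after → no.
theta [August 5, August 16] → overlapped-by → yes.
zeta [August 1, August 7] → overlaps → yes.
Result: epsilon, lambda, theta, zeta.

epsilon, lambda, theta, zeta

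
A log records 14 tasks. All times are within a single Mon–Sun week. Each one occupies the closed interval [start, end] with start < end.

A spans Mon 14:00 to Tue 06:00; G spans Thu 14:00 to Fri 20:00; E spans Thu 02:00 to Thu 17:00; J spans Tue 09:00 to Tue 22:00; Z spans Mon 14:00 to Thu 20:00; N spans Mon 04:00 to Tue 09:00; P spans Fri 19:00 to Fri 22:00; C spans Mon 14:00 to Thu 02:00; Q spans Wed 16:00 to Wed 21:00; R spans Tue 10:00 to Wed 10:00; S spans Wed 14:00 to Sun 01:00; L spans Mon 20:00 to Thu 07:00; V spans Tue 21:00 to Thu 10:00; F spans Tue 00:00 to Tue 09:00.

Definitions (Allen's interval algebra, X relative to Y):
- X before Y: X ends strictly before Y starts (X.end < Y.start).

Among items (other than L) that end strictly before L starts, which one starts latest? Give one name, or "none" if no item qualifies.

none

Target L = [Mon 20:00, Thu 07:00].
A [Mon 14:00, Tue 06:00] → overlaps → excluded.
C [Mon 14:00, Thu 02:00] → overlaps → excluded.
E [Thu 02:00, Thu 17:00] → overlapped-by → excluded.
F [Tue 00:00, Tue 09:00] → during → excluded.
G [Thu 14:00, Fri 20:00] → after → excluded.
J [Tue 09:00, Tue 22:00] → during → excluded.
N [Mon 04:00, Tue 09:00] → overlaps → excluded.
P [Fri 19:00, Fri 22:00] → after → excluded.
Q [Wed 16:00, Wed 21:00] → during → excluded.
R [Tue 10:00, Wed 10:00] → during → excluded.
S [Wed 14:00, Sun 01:00] → overlapped-by → excluded.
V [Tue 21:00, Thu 10:00] → overlapped-by → excluded.
Z [Mon 14:00, Thu 20:00] → contains → excluded.
No candidates → none.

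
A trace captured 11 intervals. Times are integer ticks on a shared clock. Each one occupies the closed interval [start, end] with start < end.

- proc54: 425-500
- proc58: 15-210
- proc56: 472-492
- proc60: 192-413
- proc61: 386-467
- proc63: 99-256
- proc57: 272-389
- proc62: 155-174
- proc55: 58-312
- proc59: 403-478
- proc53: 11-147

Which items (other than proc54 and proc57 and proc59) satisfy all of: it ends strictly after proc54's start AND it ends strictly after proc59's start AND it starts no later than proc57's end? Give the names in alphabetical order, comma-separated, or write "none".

Conditions: its end is strictly after proc54's start (X.end > 425) AND its end is strictly after proc59's start (X.end > 403) AND its start is no later than proc57's end (X.start <= 389).
proc53: end 147 > 425? ✗; end 147 > 403? ✗; start 11 <= 389? ✓ → no.
proc55: end 312 > 425? ✗; end 312 > 403? ✗; start 58 <= 389? ✓ → no.
proc56: end 492 > 425? ✓; end 492 > 403? ✓; start 472 <= 389? ✗ → no.
proc58: end 210 > 425? ✗; end 210 > 403? ✗; start 15 <= 389? ✓ → no.
proc60: end 413 > 425? ✗; end 413 > 403? ✓; start 192 <= 389? ✓ → no.
proc61: end 467 > 425? ✓; end 467 > 403? ✓; start 386 <= 389? ✓ → yes.
proc62: end 174 > 425? ✗; end 174 > 403? ✗; start 155 <= 389? ✓ → no.
proc63: end 256 > 425? ✗; end 256 > 403? ✗; start 99 <= 389? ✓ → no.
Result: proc61.

proc61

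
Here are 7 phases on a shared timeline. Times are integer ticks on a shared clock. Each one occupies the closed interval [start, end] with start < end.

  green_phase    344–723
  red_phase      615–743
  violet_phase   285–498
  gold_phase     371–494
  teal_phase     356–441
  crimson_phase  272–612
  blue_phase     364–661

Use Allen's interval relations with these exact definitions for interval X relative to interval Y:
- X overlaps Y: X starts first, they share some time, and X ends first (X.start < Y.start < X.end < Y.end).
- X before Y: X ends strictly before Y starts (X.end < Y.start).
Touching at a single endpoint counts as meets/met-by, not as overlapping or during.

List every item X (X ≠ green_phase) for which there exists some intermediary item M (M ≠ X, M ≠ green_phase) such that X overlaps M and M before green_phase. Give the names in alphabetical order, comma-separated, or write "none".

Target green_phase = [344, 723].
Intermediaries M with M before green_phase: none.
Union: none.

none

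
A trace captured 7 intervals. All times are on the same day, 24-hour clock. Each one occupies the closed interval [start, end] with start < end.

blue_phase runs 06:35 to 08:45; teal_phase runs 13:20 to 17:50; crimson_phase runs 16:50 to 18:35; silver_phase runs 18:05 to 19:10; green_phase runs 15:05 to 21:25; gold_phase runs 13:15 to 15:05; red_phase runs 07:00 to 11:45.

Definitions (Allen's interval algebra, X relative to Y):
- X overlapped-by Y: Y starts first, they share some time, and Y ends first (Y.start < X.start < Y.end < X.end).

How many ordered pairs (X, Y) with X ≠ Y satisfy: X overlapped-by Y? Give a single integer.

Checking all 42 ordered pairs for relation 'overlapped-by'; matching pairs in alphabetical order:
(crimson_phase, teal_phase): crimson_phase overlapped-by teal_phase ✓
(green_phase, teal_phase): green_phase overlapped-by teal_phase ✓
(red_phase, blue_phase): red_phase overlapped-by blue_phase ✓
(silver_phase, crimson_phase): silver_phase overlapped-by crimson_phase ✓
(teal_phase, gold_phase): teal_phase overlapped-by gold_phase ✓
Count: 5.

5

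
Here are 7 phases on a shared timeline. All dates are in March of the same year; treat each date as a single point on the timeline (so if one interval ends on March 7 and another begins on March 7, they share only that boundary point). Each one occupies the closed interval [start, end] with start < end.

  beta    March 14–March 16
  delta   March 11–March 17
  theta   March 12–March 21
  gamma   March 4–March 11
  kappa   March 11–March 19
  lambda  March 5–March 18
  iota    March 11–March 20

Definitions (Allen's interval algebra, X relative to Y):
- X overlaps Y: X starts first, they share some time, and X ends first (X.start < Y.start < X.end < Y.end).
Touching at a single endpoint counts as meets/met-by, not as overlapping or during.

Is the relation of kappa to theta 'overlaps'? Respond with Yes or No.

Yes

kappa = [March 11, March 19], theta = [March 12, March 21].
Actual relation of kappa to theta: overlaps.
Asked whether 'overlaps' holds → Yes.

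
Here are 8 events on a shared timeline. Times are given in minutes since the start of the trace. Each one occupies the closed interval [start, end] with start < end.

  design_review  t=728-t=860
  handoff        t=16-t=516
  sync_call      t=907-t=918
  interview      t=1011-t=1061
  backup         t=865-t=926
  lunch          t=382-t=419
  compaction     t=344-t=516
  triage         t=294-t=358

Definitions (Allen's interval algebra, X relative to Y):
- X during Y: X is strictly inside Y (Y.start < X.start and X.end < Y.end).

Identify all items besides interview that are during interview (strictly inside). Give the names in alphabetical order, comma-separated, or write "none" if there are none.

none

Target interview = [t=1011, t=1061].
backup [t=865, t=926] → before → no.
compaction [t=344, t=516] → before → no.
design_review [t=728, t=860] → before → no.
handoff [t=16, t=516] → before → no.
lunch [t=382, t=419] → before → no.
sync_call [t=907, t=918] → before → no.
triage [t=294, t=358] → before → no.
Result: none.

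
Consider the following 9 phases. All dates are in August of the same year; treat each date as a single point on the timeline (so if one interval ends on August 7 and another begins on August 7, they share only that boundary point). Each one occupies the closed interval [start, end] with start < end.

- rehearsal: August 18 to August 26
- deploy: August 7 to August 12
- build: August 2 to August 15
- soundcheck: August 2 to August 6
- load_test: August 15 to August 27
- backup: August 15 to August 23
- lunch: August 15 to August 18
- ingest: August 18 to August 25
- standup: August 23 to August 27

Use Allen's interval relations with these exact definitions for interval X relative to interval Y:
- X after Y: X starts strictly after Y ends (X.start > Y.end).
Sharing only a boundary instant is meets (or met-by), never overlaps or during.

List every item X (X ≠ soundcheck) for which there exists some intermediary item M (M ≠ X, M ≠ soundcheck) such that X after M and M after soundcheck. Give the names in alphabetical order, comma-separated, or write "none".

backup, ingest, load_test, lunch, rehearsal, standup

Target soundcheck = [August 2, August 6].
Intermediaries M with M after soundcheck: backup, deploy, ingest, load_test, lunch, rehearsal, standup.
Via backup — items with X after backup: none.
Via deploy — items with X after deploy: backup, ingest, load_test, lunch, rehearsal, standup.
Via ingest — items with X after ingest: none.
Via load_test — items with X after load_test: none.
Via lunch — items with X after lunch: standup.
Via rehearsal — items with X after rehearsal: none.
Via standup — items with X after standup: none.
Union: backup, ingest, load_test, lunch, rehearsal, standup.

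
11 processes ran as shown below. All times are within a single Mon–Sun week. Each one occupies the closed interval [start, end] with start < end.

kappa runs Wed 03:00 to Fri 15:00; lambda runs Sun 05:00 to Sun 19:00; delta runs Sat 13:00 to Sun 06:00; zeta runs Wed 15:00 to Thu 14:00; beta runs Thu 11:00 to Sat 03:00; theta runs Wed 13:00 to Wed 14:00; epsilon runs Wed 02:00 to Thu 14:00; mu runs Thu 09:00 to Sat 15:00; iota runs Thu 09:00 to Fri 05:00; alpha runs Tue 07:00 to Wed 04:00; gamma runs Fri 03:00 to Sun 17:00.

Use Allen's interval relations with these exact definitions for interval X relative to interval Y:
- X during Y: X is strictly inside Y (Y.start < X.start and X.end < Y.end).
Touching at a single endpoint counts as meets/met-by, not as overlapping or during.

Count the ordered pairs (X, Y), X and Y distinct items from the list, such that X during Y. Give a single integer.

Checking all 110 ordered pairs for relation 'during'; matching pairs in alphabetical order:
(beta, mu): beta during mu ✓
(delta, gamma): delta during gamma ✓
(iota, kappa): iota during kappa ✓
(theta, epsilon): theta during epsilon ✓
(theta, kappa): theta during kappa ✓
(zeta, kappa): zeta during kappa ✓
Count: 6.

6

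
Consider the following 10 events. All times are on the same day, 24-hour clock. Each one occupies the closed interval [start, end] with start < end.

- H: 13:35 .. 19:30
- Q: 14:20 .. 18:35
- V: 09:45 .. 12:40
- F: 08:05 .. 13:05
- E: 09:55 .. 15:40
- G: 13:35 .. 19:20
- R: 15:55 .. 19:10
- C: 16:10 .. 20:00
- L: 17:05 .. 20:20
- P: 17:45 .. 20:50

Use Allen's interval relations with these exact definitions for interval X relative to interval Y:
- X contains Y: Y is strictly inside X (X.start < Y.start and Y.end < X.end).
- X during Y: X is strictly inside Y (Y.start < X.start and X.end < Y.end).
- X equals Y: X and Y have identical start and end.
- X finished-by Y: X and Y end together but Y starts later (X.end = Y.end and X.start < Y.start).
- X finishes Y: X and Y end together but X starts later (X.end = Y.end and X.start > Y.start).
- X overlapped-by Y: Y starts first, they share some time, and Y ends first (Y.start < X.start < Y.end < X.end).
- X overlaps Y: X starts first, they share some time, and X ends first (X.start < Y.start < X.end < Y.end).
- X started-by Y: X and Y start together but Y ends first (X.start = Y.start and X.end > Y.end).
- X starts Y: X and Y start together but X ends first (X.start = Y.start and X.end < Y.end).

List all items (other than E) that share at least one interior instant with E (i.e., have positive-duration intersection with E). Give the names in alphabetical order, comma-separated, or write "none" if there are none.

Target E = [09:55, 15:40].
C [16:10, 20:00] → after → no.
F [08:05, 13:05] → overlaps → yes.
G [13:35, 19:20] → overlapped-by → yes.
H [13:35, 19:30] → overlapped-by → yes.
L [17:05, 20:20] → after → no.
P [17:45, 20:50] → after → no.
Q [14:20, 18:35] → overlapped-by → yes.
R [15:55, 19:10] → after → no.
V [09:45, 12:40] → overlaps → yes.
Result: F, G, H, Q, V.

F, G, H, Q, V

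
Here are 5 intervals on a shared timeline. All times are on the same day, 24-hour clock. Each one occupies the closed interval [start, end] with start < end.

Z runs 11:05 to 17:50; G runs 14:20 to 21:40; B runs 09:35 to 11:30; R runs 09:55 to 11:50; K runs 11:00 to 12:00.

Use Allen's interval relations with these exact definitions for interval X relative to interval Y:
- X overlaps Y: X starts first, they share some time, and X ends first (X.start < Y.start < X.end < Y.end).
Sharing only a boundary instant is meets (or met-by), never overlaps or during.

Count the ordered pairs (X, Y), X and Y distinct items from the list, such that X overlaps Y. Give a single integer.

7

Checking all 20 ordered pairs for relation 'overlaps'; matching pairs in alphabetical order:
(B, K): B overlaps K ✓
(B, R): B overlaps R ✓
(B, Z): B overlaps Z ✓
(K, Z): K overlaps Z ✓
(R, K): R overlaps K ✓
(R, Z): R overlaps Z ✓
(Z, G): Z overlaps G ✓
Count: 7.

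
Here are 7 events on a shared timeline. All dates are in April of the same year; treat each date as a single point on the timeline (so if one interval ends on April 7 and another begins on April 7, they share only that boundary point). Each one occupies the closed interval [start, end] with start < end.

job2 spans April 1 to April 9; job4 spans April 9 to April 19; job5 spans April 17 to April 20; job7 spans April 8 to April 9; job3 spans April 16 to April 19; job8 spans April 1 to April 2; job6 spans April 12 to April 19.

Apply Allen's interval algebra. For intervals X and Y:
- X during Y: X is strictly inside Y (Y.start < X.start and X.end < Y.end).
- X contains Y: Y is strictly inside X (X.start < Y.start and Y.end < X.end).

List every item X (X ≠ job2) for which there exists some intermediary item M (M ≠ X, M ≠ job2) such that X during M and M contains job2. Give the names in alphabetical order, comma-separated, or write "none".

Target job2 = [April 1, April 9].
Intermediaries M with M contains job2: none.
Union: none.

none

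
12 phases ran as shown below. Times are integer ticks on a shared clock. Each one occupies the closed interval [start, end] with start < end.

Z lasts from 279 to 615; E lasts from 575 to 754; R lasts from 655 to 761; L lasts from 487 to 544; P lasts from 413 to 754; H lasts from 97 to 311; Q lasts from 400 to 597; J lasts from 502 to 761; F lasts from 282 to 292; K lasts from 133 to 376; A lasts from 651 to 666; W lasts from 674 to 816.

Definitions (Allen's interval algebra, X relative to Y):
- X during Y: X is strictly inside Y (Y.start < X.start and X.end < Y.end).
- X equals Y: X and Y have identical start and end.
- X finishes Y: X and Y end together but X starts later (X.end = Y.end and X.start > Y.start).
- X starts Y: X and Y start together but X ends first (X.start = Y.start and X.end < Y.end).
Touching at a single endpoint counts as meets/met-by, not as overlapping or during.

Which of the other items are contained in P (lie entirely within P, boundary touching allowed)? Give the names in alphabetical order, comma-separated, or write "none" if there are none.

A, E, L

Target P = [413, 754].
A [651, 666] → during → yes.
E [575, 754] → finishes → yes.
F [282, 292] → before → no.
H [97, 311] → before → no.
J [502, 761] → overlapped-by → no.
K [133, 376] → before → no.
L [487, 544] → during → yes.
Q [400, 597] → overlaps → no.
R [655, 761] → overlapped-by → no.
W [674, 816] → overlapped-by → no.
Z [279, 615] → overlaps → no.
Result: A, E, L.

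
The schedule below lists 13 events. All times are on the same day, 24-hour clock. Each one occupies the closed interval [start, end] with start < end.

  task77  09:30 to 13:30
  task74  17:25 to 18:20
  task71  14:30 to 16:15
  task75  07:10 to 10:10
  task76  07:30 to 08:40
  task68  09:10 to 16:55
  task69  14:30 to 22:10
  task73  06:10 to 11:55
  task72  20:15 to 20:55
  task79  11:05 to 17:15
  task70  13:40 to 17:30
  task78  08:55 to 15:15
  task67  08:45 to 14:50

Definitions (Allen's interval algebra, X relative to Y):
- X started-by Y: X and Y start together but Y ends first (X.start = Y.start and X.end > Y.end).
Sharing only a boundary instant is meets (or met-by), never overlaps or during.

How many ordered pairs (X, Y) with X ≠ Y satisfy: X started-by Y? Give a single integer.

Checking all 156 ordered pairs for relation 'started-by'; matching pairs in alphabetical order:
(task69, task71): task69 started-by task71 ✓
Count: 1.

1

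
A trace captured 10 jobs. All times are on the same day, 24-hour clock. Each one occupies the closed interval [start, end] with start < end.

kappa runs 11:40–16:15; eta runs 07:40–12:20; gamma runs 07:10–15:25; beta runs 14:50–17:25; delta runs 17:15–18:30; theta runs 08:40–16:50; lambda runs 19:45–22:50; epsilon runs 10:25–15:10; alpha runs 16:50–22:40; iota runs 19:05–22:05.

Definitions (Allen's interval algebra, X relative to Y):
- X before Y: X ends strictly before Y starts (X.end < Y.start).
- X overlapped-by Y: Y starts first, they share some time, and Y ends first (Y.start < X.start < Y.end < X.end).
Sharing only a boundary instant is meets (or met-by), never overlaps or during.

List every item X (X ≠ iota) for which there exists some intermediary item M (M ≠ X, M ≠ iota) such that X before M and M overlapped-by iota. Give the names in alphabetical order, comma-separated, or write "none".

beta, delta, epsilon, eta, gamma, kappa, theta

Target iota = [19:05, 22:05].
Intermediaries M with M overlapped-by iota: lambda.
Via lambda — items with X before lambda: beta, delta, epsilon, eta, gamma, kappa, theta.
Union: beta, delta, epsilon, eta, gamma, kappa, theta.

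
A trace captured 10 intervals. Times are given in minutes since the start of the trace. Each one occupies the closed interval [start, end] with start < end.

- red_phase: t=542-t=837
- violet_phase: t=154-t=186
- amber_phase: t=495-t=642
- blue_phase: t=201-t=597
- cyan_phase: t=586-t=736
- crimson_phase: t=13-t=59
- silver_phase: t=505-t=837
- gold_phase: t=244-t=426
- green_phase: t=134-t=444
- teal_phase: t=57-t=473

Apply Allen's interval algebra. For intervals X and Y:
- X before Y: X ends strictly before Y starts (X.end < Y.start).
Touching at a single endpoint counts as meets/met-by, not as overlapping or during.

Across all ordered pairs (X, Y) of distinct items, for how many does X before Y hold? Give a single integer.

26

Checking all 90 ordered pairs for relation 'before'; matching pairs in alphabetical order:
(crimson_phase, amber_phase): crimson_phase before amber_phase ✓
(crimson_phase, blue_phase): crimson_phase before blue_phase ✓
(crimson_phase, cyan_phase): crimson_phase before cyan_phase ✓
(crimson_phase, gold_phase): crimson_phase before gold_phase ✓
(crimson_phase, green_phase): crimson_phase before green_phase ✓
(crimson_phase, red_phase): crimson_phase before red_phase ✓
(crimson_phase, silver_phase): crimson_phase before silver_phase ✓
(crimson_phase, violet_phase): crimson_phase before violet_phase ✓
(gold_phase, amber_phase): gold_phase before amber_phase ✓
(gold_phase, cyan_phase): gold_phase before cyan_phase ✓
(gold_phase, red_phase): gold_phase before red_phase ✓
(gold_phase, silver_phase): gold_phase before silver_phase ✓
(green_phase, amber_phase): green_phase before amber_phase ✓
(green_phase, cyan_phase): green_phase before cyan_phase ✓
(green_phase, red_phase): green_phase before red_phase ✓
(green_phase, silver_phase): green_phase before silver_phase ✓
(teal_phase, amber_phase): teal_phase before amber_phase ✓
(teal_phase, cyan_phase): teal_phase before cyan_phase ✓
(teal_phase, red_phase): teal_phase before red_phase ✓
(teal_phase, silver_phase): teal_phase before silver_phase ✓
(violet_phase, amber_phase): violet_phase before amber_phase ✓
(violet_phase, blue_phase): violet_phase before blue_phase ✓
(violet_phase, cyan_phase): violet_phase before cyan_phase ✓
(violet_phase, gold_phase): violet_phase before gold_phase ✓
... plus 2 further pairs not listed.
Count: 26.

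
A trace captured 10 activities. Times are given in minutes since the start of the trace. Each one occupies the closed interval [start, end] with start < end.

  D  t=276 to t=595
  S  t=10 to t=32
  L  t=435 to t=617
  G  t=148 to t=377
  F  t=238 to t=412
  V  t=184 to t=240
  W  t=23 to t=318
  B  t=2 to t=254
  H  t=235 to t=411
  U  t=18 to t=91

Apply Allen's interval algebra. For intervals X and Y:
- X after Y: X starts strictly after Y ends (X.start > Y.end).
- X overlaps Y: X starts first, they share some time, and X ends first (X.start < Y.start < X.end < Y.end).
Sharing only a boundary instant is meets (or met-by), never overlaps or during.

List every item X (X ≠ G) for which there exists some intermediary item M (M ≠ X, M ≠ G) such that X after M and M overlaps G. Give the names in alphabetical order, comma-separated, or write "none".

Target G = [t=148, t=377].
Intermediaries M with M overlaps G: B, W.
Via B — items with X after B: D, L.
Via W — items with X after W: L.
Union: D, L.

D, L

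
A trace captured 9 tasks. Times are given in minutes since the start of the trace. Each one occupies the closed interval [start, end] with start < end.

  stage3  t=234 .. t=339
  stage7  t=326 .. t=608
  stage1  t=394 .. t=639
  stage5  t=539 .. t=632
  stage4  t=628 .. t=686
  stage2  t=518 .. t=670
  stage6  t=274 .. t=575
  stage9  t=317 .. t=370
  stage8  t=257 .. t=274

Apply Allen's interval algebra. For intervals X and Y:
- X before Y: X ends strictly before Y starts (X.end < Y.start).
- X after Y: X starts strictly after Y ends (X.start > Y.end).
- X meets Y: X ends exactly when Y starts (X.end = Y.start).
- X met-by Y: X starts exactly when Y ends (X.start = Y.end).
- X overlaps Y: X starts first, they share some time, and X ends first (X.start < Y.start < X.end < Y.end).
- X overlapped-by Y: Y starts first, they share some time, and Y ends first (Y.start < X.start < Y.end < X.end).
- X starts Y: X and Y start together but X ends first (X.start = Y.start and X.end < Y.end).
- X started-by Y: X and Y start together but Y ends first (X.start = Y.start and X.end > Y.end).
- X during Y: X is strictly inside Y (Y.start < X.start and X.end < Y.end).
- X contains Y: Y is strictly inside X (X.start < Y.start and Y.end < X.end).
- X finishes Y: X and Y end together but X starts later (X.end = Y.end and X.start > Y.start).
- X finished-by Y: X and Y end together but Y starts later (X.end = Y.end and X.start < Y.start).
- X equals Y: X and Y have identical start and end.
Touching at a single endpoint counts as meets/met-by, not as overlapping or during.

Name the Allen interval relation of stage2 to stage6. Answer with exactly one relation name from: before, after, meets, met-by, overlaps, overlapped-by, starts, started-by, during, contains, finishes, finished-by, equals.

overlapped-by

stage2 = [t=518, t=670]; stage6 = [t=274, t=575].
Compare endpoints: stage2.start > stage6.start, stage2.start < stage6.end, stage2.end > stage6.start, stage2.end > stage6.end.
That pattern is 'overlapped-by'.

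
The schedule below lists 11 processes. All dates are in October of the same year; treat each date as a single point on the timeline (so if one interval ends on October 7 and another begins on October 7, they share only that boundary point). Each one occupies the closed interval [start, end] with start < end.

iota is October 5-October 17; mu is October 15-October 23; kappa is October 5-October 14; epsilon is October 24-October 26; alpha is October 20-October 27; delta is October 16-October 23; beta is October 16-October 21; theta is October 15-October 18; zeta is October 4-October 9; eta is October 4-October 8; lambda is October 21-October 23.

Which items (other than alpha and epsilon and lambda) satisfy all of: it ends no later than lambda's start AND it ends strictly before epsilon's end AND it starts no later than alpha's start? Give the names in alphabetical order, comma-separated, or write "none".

Conditions: its end is no later than lambda's start (X.end <= October 21) AND its end is strictly before epsilon's end (X.end < October 26) AND its start is no later than alpha's start (X.start <= October 20).
beta: end October 21 <= October 21? ✓; end October 21 < October 26? ✓; start October 16 <= October 20? ✓ → yes.
delta: end October 23 <= October 21? ✗; end October 23 < October 26? ✓; start October 16 <= October 20? ✓ → no.
eta: end October 8 <= October 21? ✓; end October 8 < October 26? ✓; start October 4 <= October 20? ✓ → yes.
iota: end October 17 <= October 21? ✓; end October 17 < October 26? ✓; start October 5 <= October 20? ✓ → yes.
kappa: end October 14 <= October 21? ✓; end October 14 < October 26? ✓; start October 5 <= October 20? ✓ → yes.
mu: end October 23 <= October 21? ✗; end October 23 < October 26? ✓; start October 15 <= October 20? ✓ → no.
theta: end October 18 <= October 21? ✓; end October 18 < October 26? ✓; start October 15 <= October 20? ✓ → yes.
zeta: end October 9 <= October 21? ✓; end October 9 < October 26? ✓; start October 4 <= October 20? ✓ → yes.
Result: beta, eta, iota, kappa, theta, zeta.

beta, eta, iota, kappa, theta, zeta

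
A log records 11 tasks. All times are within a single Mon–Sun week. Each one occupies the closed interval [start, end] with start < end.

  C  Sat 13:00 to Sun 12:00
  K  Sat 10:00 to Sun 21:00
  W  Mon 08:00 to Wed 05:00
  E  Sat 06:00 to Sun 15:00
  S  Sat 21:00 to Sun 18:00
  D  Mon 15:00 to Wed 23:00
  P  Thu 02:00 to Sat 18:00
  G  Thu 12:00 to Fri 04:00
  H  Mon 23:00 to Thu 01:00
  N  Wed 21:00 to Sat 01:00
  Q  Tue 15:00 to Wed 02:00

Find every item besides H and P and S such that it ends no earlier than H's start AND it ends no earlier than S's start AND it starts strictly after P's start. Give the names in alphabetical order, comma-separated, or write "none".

Conditions: its end is no earlier than H's start (X.end >= Mon 23:00) AND its end is no earlier than S's start (X.end >= Sat 21:00) AND its start is strictly after P's start (X.start > Thu 02:00).
C: end Sun 12:00 >= Mon 23:00? ✓; end Sun 12:00 >= Sat 21:00? ✓; start Sat 13:00 > Thu 02:00? ✓ → yes.
D: end Wed 23:00 >= Mon 23:00? ✓; end Wed 23:00 >= Sat 21:00? ✗; start Mon 15:00 > Thu 02:00? ✗ → no.
E: end Sun 15:00 >= Mon 23:00? ✓; end Sun 15:00 >= Sat 21:00? ✓; start Sat 06:00 > Thu 02:00? ✓ → yes.
G: end Fri 04:00 >= Mon 23:00? ✓; end Fri 04:00 >= Sat 21:00? ✗; start Thu 12:00 > Thu 02:00? ✓ → no.
K: end Sun 21:00 >= Mon 23:00? ✓; end Sun 21:00 >= Sat 21:00? ✓; start Sat 10:00 > Thu 02:00? ✓ → yes.
N: end Sat 01:00 >= Mon 23:00? ✓; end Sat 01:00 >= Sat 21:00? ✗; start Wed 21:00 > Thu 02:00? ✗ → no.
Q: end Wed 02:00 >= Mon 23:00? ✓; end Wed 02:00 >= Sat 21:00? ✗; start Tue 15:00 > Thu 02:00? ✗ → no.
W: end Wed 05:00 >= Mon 23:00? ✓; end Wed 05:00 >= Sat 21:00? ✗; start Mon 08:00 > Thu 02:00? ✗ → no.
Result: C, E, K.

C, E, K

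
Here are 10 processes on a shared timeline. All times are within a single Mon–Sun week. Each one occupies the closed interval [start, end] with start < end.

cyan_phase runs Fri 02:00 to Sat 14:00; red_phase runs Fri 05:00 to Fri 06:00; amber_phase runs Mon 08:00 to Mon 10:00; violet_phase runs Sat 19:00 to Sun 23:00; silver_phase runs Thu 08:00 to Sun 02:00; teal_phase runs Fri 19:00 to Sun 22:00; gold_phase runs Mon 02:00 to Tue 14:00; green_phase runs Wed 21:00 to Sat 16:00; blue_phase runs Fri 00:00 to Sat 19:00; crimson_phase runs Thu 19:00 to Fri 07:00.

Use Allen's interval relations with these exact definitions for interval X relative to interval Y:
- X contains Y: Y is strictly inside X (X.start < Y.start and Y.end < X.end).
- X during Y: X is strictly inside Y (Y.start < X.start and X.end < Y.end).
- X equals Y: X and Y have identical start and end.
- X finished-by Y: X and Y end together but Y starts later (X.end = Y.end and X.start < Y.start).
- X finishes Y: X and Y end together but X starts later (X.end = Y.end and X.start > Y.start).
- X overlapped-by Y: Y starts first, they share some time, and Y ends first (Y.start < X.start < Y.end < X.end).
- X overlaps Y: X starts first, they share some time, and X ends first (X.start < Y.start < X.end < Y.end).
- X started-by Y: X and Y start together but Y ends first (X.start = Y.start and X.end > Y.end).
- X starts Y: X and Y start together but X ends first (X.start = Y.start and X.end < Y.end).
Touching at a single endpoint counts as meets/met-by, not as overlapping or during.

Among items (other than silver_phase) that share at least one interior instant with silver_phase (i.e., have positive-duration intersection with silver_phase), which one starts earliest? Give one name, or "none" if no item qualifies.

Target silver_phase = [Thu 08:00, Sun 02:00].
amber_phase [Mon 08:00, Mon 10:00] → before → excluded.
blue_phase [Fri 00:00, Sat 19:00] → during → candidate.
crimson_phase [Thu 19:00, Fri 07:00] → during → candidate.
cyan_phase [Fri 02:00, Sat 14:00] → during → candidate.
gold_phase [Mon 02:00, Tue 14:00] → before → excluded.
green_phase [Wed 21:00, Sat 16:00] → overlaps → candidate.
red_phase [Fri 05:00, Fri 06:00] → during → candidate.
teal_phase [Fri 19:00, Sun 22:00] → overlapped-by → candidate.
violet_phase [Sat 19:00, Sun 23:00] → overlapped-by → candidate.
Among candidates, earliest start is Wed 21:00 → green_phase.

green_phase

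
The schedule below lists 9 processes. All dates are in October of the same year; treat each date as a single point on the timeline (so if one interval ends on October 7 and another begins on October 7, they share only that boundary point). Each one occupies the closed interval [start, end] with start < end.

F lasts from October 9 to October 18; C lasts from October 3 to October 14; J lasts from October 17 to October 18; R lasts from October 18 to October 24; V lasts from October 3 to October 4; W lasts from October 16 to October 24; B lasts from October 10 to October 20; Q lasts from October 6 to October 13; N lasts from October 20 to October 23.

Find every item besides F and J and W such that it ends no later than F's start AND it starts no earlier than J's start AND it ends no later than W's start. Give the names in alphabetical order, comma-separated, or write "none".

Conditions: its end is no later than F's start (X.end <= October 9) AND its start is no earlier than J's start (X.start >= October 17) AND its end is no later than W's start (X.end <= October 16).
B: end October 20 <= October 9? ✗; start October 10 >= October 17? ✗; end October 20 <= October 16? ✗ → no.
C: end October 14 <= October 9? ✗; start October 3 >= October 17? ✗; end October 14 <= October 16? ✓ → no.
N: end October 23 <= October 9? ✗; start October 20 >= October 17? ✓; end October 23 <= October 16? ✗ → no.
Q: end October 13 <= October 9? ✗; start October 6 >= October 17? ✗; end October 13 <= October 16? ✓ → no.
R: end October 24 <= October 9? ✗; start October 18 >= October 17? ✓; end October 24 <= October 16? ✗ → no.
V: end October 4 <= October 9? ✓; start October 3 >= October 17? ✗; end October 4 <= October 16? ✓ → no.
Result: none.

none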